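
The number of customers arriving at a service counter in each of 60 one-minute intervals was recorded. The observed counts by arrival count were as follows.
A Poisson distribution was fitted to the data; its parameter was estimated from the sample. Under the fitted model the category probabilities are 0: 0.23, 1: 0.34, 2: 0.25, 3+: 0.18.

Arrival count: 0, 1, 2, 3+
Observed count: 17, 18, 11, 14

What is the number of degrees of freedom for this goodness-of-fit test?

2

There are k = 4 categories and 1 parameter estimated from the data, so df = 4 − 1 − 1 = 2.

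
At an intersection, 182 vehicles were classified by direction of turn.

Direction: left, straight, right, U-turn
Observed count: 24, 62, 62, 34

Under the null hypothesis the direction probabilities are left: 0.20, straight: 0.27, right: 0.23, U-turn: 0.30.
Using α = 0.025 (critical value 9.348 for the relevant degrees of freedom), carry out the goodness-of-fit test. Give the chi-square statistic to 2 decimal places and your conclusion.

Expected counts E_i = n·p_i: 182×0.20 = 36.4, 182×0.27 = 49.14, 182×0.23 = 41.86, 182×0.30 = 54.6.
left: (24 − 36.4)²/36.4 = 153.76/36.4 = 4.224
straight: (62 − 49.14)²/49.14 = 165.3796/49.14 = 3.365
right: (62 − 41.86)²/41.86 = 405.6196/41.86 = 9.690
U-turn: (34 − 54.6)²/54.6 = 424.36/54.6 = 7.772
Sum = 25.05
df = 3. Since 25.05 > 9.348, we reject H₀.

25.05; reject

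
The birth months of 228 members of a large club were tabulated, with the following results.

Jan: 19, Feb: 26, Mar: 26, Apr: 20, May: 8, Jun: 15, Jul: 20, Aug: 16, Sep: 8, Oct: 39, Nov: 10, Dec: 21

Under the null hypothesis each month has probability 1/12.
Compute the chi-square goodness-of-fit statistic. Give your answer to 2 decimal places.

Under H₀ each category has probability 1/12, so each expected count is 228/12 = 19.
Jan: (19 − 19)²/19 = 0/19 = 0.000
Feb: (26 − 19)²/19 = 49/19 = 2.579
Mar: (26 − 19)²/19 = 49/19 = 2.579
Apr: (20 − 19)²/19 = 1/19 = 0.053
May: (8 − 19)²/19 = 121/19 = 6.368
Jun: (15 − 19)²/19 = 16/19 = 0.842
Jul: (20 − 19)²/19 = 1/19 = 0.053
Aug: (16 − 19)²/19 = 9/19 = 0.474
Sep: (8 − 19)²/19 = 121/19 = 6.368
Oct: (39 − 19)²/19 = 400/19 = 21.053
Nov: (10 − 19)²/19 = 81/19 = 4.263
Dec: (21 − 19)²/19 = 4/19 = 0.211
Sum = 44.84

44.84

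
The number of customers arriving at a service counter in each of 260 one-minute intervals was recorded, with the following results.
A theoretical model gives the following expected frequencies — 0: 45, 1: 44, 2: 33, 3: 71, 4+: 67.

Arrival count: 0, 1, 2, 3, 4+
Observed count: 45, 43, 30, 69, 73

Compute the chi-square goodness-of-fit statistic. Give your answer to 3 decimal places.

cat         O        E   (O−E)²/E
0          45       45     0.0000
1          43       44     0.0227
2          30       33     0.2727
3          69       71     0.0563
4+         73       67     0.5373
Sum = 0.889

0.889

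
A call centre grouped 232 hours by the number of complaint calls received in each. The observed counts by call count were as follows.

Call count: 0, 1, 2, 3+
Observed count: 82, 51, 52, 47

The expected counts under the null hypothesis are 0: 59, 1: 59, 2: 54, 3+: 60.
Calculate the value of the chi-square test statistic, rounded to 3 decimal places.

0: (82 − 59)²/59 = 529/59 = 8.9661
1: (51 − 59)²/59 = 64/59 = 1.0847
2: (52 − 54)²/54 = 4/54 = 0.0741
3+: (47 − 60)²/60 = 169/60 = 2.8167
Sum = 12.942

12.942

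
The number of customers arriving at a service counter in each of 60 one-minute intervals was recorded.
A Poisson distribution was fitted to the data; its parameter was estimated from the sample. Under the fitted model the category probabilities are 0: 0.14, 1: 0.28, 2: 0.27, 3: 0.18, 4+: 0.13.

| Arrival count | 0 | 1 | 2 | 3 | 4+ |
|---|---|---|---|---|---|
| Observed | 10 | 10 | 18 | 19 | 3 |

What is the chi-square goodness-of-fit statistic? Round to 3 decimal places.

12.437

Expected counts E_i = n·p_i: 60×0.14 = 8.4, 60×0.28 = 16.8, 60×0.27 = 16.2, 60×0.18 = 10.8, 60×0.13 = 7.8.
cat         O        E   (O−E)²/E
0          10      8.4     0.3048
1          10     16.8     2.7524
2          18     16.2     0.2000
3          19     10.8     6.2259
4+          3      7.8     2.9538
Sum = 12.437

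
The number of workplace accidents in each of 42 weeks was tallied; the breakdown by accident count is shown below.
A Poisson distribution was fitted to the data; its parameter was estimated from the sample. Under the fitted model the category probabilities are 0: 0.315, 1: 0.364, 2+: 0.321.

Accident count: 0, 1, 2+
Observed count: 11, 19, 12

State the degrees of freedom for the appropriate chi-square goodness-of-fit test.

There are k = 3 categories and 1 parameter estimated from the data, so df = 3 − 1 − 1 = 1.

1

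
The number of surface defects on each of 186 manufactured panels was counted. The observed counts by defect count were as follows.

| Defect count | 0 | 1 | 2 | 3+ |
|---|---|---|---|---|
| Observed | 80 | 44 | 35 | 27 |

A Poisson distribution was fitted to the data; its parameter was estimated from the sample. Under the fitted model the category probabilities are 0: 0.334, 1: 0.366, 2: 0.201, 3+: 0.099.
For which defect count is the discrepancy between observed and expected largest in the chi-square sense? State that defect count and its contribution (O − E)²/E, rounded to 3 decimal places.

Expected counts E_i = n·p_i: 186×0.334 = 62.124, 186×0.366 = 68.076, 186×0.201 = 37.386, 186×0.099 = 18.414.
χ² = (80−62.124)²/62.124 + (44−68.076)²/68.076 + (35−37.386)²/37.386 + (27−18.414)²/18.414
   = 5.1438 + 8.5148 + 0.1523 + 4.0034
The largest term is for 1: 8.515.

1, 8.515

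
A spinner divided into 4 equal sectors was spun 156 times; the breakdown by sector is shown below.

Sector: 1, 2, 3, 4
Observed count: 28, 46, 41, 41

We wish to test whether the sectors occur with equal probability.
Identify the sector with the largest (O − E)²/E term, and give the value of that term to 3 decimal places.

1, 3.103

Under H₀ each category has probability 1/4, so each expected count is 156/4 = 39.
1: (28 − 39)²/39 = 121/39 = 3.1026
2: (46 − 39)²/39 = 49/39 = 1.2564
3: (41 − 39)²/39 = 4/39 = 0.1026
4: (41 − 39)²/39 = 4/39 = 0.1026
The largest term is for 1: 3.103.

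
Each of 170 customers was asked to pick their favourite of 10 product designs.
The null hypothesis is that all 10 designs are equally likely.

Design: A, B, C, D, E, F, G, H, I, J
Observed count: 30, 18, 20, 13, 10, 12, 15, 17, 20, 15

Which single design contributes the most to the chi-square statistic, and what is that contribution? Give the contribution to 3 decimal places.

A, 9.941

Expected count for each of the 10 categories: 170/10 = 17.
A: (30 − 17)²/17 = 169/17 = 9.9412
B: (18 − 17)²/17 = 1/17 = 0.0588
C: (20 − 17)²/17 = 9/17 = 0.5294
D: (13 − 17)²/17 = 16/17 = 0.9412
E: (10 − 17)²/17 = 49/17 = 2.8824
F: (12 − 17)²/17 = 25/17 = 1.4706
G: (15 − 17)²/17 = 4/17 = 0.2353
H: (17 − 17)²/17 = 0/17 = 0.0000
I: (20 − 17)²/17 = 9/17 = 0.5294
J: (15 − 17)²/17 = 4/17 = 0.2353
The largest term is for A: 9.941.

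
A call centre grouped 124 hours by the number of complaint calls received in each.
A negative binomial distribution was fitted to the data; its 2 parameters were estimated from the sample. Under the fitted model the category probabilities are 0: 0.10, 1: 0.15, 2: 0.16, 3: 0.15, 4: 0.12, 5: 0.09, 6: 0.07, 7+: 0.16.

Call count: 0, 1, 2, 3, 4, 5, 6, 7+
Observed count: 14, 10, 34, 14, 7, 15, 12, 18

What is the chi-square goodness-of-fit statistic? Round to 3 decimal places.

22.361

Expected counts E_i = n·p_i: 124×0.10 = 12.4, 124×0.15 = 18.6, 124×0.16 = 19.84, 124×0.15 = 18.6, 124×0.12 = 14.88, 124×0.09 = 11.16, 124×0.07 = 8.68, 124×0.16 = 19.84.
cat         O        E   (O−E)²/E
0          14     12.4     0.2065
1          10     18.6     3.9763
2          34    19.84    10.1061
3          14     18.6     1.1376
4           7    14.88     4.1730
5          15    11.16     1.3213
6          12     8.68     1.2699
7+         18    19.84     0.1706
Sum = 22.361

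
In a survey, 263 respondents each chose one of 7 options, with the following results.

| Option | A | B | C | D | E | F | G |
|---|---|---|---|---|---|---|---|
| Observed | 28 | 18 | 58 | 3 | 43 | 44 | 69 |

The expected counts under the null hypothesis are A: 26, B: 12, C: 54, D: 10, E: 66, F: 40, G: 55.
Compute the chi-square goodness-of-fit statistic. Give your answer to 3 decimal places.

20.329

A: (28 − 26)²/26 = 4/26 = 0.1538
B: (18 − 12)²/12 = 36/12 = 3.0000
C: (58 − 54)²/54 = 16/54 = 0.2963
D: (3 − 10)²/10 = 49/10 = 4.9000
E: (43 − 66)²/66 = 529/66 = 8.0152
F: (44 − 40)²/40 = 16/40 = 0.4000
G: (69 − 55)²/55 = 196/55 = 3.5636
Sum = 20.329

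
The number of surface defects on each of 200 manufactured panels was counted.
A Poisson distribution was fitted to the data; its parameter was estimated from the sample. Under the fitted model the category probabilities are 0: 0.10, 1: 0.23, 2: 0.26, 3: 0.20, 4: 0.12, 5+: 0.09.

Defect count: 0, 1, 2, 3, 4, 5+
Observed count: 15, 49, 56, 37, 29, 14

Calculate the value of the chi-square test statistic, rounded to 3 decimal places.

Expected counts E_i = n·p_i: 200×0.10 = 20, 200×0.23 = 46, 200×0.26 = 52, 200×0.20 = 40, 200×0.12 = 24, 200×0.09 = 18.
0: (15 − 20)²/20 = 25/20 = 1.2500
1: (49 − 46)²/46 = 9/46 = 0.1957
2: (56 − 52)²/52 = 16/52 = 0.3077
3: (37 − 40)²/40 = 9/40 = 0.2250
4: (29 − 24)²/24 = 25/24 = 1.0417
5+: (14 − 18)²/18 = 16/18 = 0.8889
Sum = 3.909

3.909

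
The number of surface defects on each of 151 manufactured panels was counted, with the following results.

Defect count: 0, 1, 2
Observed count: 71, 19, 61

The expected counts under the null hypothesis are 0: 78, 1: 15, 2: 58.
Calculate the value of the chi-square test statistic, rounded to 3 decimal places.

0: (71 − 78)²/78 = 49/78 = 0.6282
1: (19 − 15)²/15 = 16/15 = 1.0667
2: (61 − 58)²/58 = 9/58 = 0.1552
Sum = 1.850

1.850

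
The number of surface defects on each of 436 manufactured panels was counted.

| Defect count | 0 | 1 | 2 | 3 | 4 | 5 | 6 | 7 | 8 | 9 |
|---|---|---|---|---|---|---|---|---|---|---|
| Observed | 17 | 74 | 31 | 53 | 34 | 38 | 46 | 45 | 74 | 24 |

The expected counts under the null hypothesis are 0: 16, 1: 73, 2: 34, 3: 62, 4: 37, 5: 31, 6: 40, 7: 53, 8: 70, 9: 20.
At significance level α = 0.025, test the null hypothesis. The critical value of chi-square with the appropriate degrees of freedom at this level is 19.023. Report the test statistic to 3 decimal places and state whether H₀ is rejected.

χ² = (17−16)²/16 + (74−73)²/73 + (31−34)²/34 + (53−62)²/62 + (34−37)²/37 + (38−31)²/31 + (46−40)²/40 + (45−53)²/53 + (74−70)²/70 + (24−20)²/20
   = 0.0625 + 0.0137 + 0.2647 + 1.3065 + 0.2432 + 1.5806 + 0.9000 + 1.2075 + 0.2286 + 0.8000
Sum = 6.607
df = 9. Since 6.607 < 19.023, we do not reject H₀.

6.607; do not reject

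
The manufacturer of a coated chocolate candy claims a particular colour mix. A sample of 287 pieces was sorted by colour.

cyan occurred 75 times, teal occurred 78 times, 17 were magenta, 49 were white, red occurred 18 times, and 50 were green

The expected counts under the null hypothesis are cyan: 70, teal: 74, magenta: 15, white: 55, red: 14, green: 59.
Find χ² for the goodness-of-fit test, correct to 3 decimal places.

4.010

χ² = (75−70)²/70 + (78−74)²/74 + (17−15)²/15 + (49−55)²/55 + (18−14)²/14 + (50−59)²/59
   = 0.3571 + 0.2162 + 0.2667 + 0.6545 + 1.1429 + 1.3729
Sum = 4.010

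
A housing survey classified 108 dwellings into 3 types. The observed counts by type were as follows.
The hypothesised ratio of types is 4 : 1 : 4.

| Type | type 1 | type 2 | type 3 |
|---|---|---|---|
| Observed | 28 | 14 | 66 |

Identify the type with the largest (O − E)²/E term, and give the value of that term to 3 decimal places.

Ratio total = 9. Expected counts: 108×4/9 = 48, 108×1/9 = 12, 108×4/9 = 48.
cat         O        E   (O−E)²/E
type 1     28       48     8.3333
type 2     14       12     0.3333
type 3     66       48     6.7500
The largest term is for type 1: 8.333.

type 1, 8.333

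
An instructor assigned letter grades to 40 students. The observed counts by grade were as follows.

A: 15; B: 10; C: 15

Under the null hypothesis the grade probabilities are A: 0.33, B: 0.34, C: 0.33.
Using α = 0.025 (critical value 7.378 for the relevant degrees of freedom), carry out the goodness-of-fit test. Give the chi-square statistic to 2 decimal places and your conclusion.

1.44; do not reject

Expected counts E_i = n·p_i: 40×0.33 = 13.2, 40×0.34 = 13.6, 40×0.33 = 13.2.
χ² = (15−13.2)²/13.2 + (10−13.6)²/13.6 + (15−13.2)²/13.2
   = 0.245 + 0.953 + 0.245
Sum = 1.44
df = 2. Since 1.44 < 7.378, we do not reject H₀.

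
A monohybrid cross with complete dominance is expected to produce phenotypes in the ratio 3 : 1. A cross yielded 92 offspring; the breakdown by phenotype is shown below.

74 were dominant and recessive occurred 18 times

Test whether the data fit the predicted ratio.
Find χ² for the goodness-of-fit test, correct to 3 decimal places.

Ratio total = 4. Expected counts: 92×3/4 = 69, 92×1/4 = 23.
dominant: (74 − 69)²/69 = 25/69 = 0.3623
recessive: (18 − 23)²/23 = 25/23 = 1.0870
Sum = 1.449

1.449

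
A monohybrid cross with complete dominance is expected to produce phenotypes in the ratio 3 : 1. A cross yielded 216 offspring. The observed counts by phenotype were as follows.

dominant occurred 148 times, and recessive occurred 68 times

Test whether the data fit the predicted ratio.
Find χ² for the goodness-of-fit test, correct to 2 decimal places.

4.84

Ratio total = 4. Expected counts: 216×3/4 = 162, 216×1/4 = 54.
χ² = (148−162)²/162 + (68−54)²/54
   = 1.210 + 3.630
Sum = 4.84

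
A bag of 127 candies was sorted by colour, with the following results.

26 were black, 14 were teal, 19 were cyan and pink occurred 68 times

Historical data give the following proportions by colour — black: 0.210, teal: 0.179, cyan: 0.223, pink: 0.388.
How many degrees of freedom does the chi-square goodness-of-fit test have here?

There are k = 4 categories and no parameters were estimated from the data, so df = 4 − 1 = 3.

3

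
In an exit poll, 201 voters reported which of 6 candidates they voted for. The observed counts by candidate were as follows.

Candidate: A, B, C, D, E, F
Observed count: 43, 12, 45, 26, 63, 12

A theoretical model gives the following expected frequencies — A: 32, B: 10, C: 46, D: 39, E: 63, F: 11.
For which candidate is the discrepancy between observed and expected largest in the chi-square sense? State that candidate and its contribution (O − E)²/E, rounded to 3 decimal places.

D, 4.333

χ² = (43−32)²/32 + (12−10)²/10 + (45−46)²/46 + (26−39)²/39 + (63−63)²/63 + (12−11)²/11
   = 3.7813 + 0.4000 + 0.0217 + 4.3333 + 0.0000 + 0.0909
The largest term is for D: 4.333.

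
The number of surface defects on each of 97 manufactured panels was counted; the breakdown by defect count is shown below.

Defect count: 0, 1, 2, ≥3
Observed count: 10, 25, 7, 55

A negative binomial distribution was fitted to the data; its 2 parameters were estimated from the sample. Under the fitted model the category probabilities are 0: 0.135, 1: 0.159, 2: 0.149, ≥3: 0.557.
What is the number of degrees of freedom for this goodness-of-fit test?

1

There are k = 4 categories and 2 parameters estimated from the data, so df = 4 − 1 − 2 = 1.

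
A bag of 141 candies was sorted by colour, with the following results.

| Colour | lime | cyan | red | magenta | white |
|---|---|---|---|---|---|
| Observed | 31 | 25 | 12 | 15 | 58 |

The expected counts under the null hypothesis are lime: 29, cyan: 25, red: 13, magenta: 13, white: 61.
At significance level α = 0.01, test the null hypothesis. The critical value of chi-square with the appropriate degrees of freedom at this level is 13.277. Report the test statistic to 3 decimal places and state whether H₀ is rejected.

0.670; do not reject

cat          O        E   (O−E)²/E
lime        31       29     0.1379
cyan        25       25     0.0000
red         12       13     0.0769
magenta     15       13     0.3077
white       58       61     0.1475
Sum = 0.670
df = 4. Since 0.670 < 13.277, we do not reject H₀.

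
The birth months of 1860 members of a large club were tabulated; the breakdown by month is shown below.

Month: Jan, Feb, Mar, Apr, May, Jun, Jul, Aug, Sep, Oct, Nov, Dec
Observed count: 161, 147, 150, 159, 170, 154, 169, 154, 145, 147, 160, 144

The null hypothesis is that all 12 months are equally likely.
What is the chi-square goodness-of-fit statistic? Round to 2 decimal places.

Expected count for each of the 12 categories: 1860/12 = 155.
Jan: (161 − 155)²/155 = 36/155 = 0.232
Feb: (147 − 155)²/155 = 64/155 = 0.413
Mar: (150 − 155)²/155 = 25/155 = 0.161
Apr: (159 − 155)²/155 = 16/155 = 0.103
May: (170 − 155)²/155 = 225/155 = 1.452
Jun: (154 − 155)²/155 = 1/155 = 0.006
Jul: (169 − 155)²/155 = 196/155 = 1.265
Aug: (154 − 155)²/155 = 1/155 = 0.006
Sep: (145 − 155)²/155 = 100/155 = 0.645
Oct: (147 − 155)²/155 = 64/155 = 0.413
Nov: (160 − 155)²/155 = 25/155 = 0.161
Dec: (144 − 155)²/155 = 121/155 = 0.781
Sum = 5.64

5.64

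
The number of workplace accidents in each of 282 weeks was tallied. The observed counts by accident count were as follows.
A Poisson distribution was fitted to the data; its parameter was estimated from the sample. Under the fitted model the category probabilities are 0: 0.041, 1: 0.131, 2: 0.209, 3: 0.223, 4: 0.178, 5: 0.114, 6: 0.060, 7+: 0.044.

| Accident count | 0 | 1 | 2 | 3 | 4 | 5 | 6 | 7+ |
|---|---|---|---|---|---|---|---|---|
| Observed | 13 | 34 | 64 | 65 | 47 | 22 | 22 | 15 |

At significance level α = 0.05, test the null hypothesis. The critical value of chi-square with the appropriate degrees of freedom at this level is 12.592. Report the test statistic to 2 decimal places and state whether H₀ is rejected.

6.39; do not reject

Expected counts E_i = n·p_i: 282×0.041 = 11.562, 282×0.131 = 36.942, 282×0.209 = 58.938, 282×0.223 = 62.886, 282×0.178 = 50.196, 282×0.114 = 32.148, 282×0.060 = 16.92, 282×0.044 = 12.408.
χ² = (13−11.562)²/11.562 + (34−36.942)²/36.942 + (64−58.938)²/58.938 + (65−62.886)²/62.886 + (47−50.196)²/50.196 + (22−32.148)²/32.148 + (22−16.92)²/16.92 + (15−12.408)²/12.408
   = 0.179 + 0.234 + 0.435 + 0.071 + 0.203 + 3.203 + 1.525 + 0.541
Sum = 6.39
df = 6. Since 6.39 < 12.592, we do not reject H₀.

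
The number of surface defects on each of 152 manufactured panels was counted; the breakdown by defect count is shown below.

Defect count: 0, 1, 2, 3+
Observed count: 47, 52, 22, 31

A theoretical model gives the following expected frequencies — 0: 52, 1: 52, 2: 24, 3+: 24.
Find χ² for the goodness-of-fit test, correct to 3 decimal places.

2.689

cat         O        E   (O−E)²/E
0          47       52     0.4808
1          52       52     0.0000
2          22       24     0.1667
3+         31       24     2.0417
Sum = 2.689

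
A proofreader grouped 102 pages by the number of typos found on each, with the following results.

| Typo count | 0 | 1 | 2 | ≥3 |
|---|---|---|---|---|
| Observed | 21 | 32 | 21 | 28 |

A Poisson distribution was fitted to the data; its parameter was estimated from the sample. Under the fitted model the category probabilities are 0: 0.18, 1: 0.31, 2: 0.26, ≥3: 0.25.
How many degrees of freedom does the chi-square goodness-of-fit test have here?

There are k = 4 categories and 1 parameter estimated from the data, so df = 4 − 1 − 1 = 2.

2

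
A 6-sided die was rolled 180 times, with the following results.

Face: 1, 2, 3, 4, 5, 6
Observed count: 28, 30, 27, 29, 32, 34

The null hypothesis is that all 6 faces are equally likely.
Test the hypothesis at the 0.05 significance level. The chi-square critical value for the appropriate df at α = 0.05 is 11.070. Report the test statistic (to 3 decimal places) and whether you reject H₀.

Under H₀ each category has probability 1/6, so each expected count is 180/6 = 30.
cat         O        E   (O−E)²/E
1          28       30     0.1333
2          30       30     0.0000
3          27       30     0.3000
4          29       30     0.0333
5          32       30     0.1333
6          34       30     0.5333
Sum = 1.133
df = 5. Since 1.133 < 11.070, we do not reject H₀.

1.133; do not reject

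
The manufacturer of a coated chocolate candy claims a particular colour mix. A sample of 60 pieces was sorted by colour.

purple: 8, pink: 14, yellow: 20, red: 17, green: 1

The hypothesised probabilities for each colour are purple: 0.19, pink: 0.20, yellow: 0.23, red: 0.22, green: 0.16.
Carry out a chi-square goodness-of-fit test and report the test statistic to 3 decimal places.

12.931

Expected counts E_i = n·p_i: 60×0.19 = 11.4, 60×0.20 = 12, 60×0.23 = 13.8, 60×0.22 = 13.2, 60×0.16 = 9.6.
cat         O        E   (O−E)²/E
purple      8     11.4     1.0140
pink       14       12     0.3333
yellow     20     13.8     2.7855
red        17     13.2     1.0939
green       1      9.6     7.7042
Sum = 12.931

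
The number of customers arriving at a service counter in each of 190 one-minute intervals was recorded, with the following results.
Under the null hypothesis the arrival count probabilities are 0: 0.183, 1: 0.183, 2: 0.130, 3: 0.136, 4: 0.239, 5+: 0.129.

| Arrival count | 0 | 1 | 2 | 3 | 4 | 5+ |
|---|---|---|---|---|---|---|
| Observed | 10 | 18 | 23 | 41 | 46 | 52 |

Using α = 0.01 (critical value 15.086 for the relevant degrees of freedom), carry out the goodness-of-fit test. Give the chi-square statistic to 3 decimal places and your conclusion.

Expected counts E_i = n·p_i: 190×0.183 = 34.77, 190×0.183 = 34.77, 190×0.130 = 24.7, 190×0.136 = 25.84, 190×0.239 = 45.41, 190×0.129 = 24.51.
cat         O        E   (O−E)²/E
0          10    34.77    17.6460
1          18    34.77     8.0884
2          23     24.7     0.1170
3          41    25.84     8.8942
4          46    45.41     0.0077
5+         52    24.51    30.8323
Sum = 65.586
df = 5. Since 65.586 > 15.086, we reject H₀.

65.586; reject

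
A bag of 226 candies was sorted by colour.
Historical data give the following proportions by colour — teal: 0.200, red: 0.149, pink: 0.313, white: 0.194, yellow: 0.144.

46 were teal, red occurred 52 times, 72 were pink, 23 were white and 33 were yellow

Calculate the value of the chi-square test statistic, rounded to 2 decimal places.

19.93

Expected counts E_i = n·p_i: 226×0.200 = 45.2, 226×0.149 = 33.674, 226×0.313 = 70.738, 226×0.194 = 43.844, 226×0.144 = 32.544.
cat         O        E   (O−E)²/E
teal       46     45.2      0.014
red        52   33.674      9.973
pink       72   70.738      0.023
white      23   43.844      9.910
yellow     33   32.544      0.006
Sum = 19.93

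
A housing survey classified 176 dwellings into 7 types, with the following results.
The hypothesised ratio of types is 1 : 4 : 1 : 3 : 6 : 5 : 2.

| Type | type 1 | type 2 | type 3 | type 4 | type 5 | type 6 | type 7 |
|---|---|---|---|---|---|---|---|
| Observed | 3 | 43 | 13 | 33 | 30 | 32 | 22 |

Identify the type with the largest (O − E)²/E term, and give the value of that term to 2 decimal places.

Ratio total = 22. Expected counts: 176×1/22 = 8, 176×4/22 = 32, 176×1/22 = 8, 176×3/22 = 24, 176×6/22 = 48, 176×5/22 = 40, 176×2/22 = 16.
χ² = (3−8)²/8 + (43−32)²/32 + (13−8)²/8 + (33−24)²/24 + (30−48)²/48 + (32−40)²/40 + (22−16)²/16
   = 3.125 + 3.781 + 3.125 + 3.375 + 6.750 + 1.600 + 2.250
The largest term is for type 5: 6.75.

type 5, 6.75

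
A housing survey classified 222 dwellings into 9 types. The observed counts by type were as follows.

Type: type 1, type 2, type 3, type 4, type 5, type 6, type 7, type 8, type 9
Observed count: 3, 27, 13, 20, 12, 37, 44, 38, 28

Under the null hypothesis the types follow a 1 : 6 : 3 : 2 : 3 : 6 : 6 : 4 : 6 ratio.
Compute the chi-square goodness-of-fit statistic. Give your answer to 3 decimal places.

Ratio total = 37. Expected counts: 222×1/37 = 6, 222×6/37 = 36, 222×3/37 = 18, 222×2/37 = 12, 222×3/37 = 18, 222×6/37 = 36, 222×6/37 = 36, 222×4/37 = 24, 222×6/37 = 36.
type 1: (3 − 6)²/6 = 9/6 = 1.5000
type 2: (27 − 36)²/36 = 81/36 = 2.2500
type 3: (13 − 18)²/18 = 25/18 = 1.3889
type 4: (20 − 12)²/12 = 64/12 = 5.3333
type 5: (12 − 18)²/18 = 36/18 = 2.0000
type 6: (37 − 36)²/36 = 1/36 = 0.0278
type 7: (44 − 36)²/36 = 64/36 = 1.7778
type 8: (38 − 24)²/24 = 196/24 = 8.1667
type 9: (28 − 36)²/36 = 64/36 = 1.7778
Sum = 24.222

24.222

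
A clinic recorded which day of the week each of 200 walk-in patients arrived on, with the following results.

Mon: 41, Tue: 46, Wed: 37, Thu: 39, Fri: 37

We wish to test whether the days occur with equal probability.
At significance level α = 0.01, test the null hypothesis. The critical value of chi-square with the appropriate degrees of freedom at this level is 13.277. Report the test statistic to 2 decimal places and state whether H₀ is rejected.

1.40; do not reject

Under H₀ each category has probability 1/5, so each expected count is 200/5 = 40.
Mon: (41 − 40)²/40 = 1/40 = 0.025
Tue: (46 − 40)²/40 = 36/40 = 0.900
Wed: (37 − 40)²/40 = 9/40 = 0.225
Thu: (39 − 40)²/40 = 1/40 = 0.025
Fri: (37 − 40)²/40 = 9/40 = 0.225
Sum = 1.40
df = 4. Since 1.40 < 13.277, we do not reject H₀.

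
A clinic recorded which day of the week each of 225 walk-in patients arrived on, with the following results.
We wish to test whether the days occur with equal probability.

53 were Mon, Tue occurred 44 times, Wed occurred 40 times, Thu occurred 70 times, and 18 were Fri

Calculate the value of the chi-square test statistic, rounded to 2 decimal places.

Under H₀ each category has probability 1/5, so each expected count is 225/5 = 45.
Mon: (53 − 45)²/45 = 64/45 = 1.422
Tue: (44 − 45)²/45 = 1/45 = 0.022
Wed: (40 − 45)²/45 = 25/45 = 0.556
Thu: (70 − 45)²/45 = 625/45 = 13.889
Fri: (18 − 45)²/45 = 729/45 = 16.200
Sum = 32.09

32.09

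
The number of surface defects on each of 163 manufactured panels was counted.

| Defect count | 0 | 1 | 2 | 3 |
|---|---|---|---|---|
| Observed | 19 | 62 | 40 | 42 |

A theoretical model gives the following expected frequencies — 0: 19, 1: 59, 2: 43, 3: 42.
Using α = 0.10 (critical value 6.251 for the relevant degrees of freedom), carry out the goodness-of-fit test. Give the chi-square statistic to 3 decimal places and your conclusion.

0.362; do not reject

χ² = (19−19)²/19 + (62−59)²/59 + (40−43)²/43 + (42−42)²/42
   = 0.0000 + 0.1525 + 0.2093 + 0.0000
Sum = 0.362
df = 3. Since 0.362 < 6.251, we do not reject H₀.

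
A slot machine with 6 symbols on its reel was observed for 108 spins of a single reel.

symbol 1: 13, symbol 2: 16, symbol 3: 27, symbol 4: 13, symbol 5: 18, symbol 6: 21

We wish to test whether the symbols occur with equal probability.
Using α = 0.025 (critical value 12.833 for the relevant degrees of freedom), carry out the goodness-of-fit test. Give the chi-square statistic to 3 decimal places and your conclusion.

8.000; do not reject

Under H₀ each category has probability 1/6, so each expected count is 108/6 = 18.
χ² = (13−18)²/18 + (16−18)²/18 + (27−18)²/18 + (13−18)²/18 + (18−18)²/18 + (21−18)²/18
   = 1.3889 + 0.2222 + 4.5000 + 1.3889 + 0.0000 + 0.5000
Sum = 8.000
df = 5. Since 8.000 < 12.833, we do not reject H₀.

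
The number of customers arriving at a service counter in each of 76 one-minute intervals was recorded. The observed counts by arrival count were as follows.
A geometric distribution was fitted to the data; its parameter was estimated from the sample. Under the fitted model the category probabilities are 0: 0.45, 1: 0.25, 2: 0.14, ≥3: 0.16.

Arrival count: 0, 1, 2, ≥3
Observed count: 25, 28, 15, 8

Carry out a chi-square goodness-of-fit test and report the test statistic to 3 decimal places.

9.948

Expected counts E_i = n·p_i: 76×0.45 = 34.2, 76×0.25 = 19, 76×0.14 = 10.64, 76×0.16 = 12.16.
0: (25 − 34.2)²/34.2 = 84.64/34.2 = 2.4749
1: (28 − 19)²/19 = 81/19 = 4.2632
2: (15 − 10.64)²/10.64 = 19.0096/10.64 = 1.7866
≥3: (8 − 12.16)²/12.16 = 17.3056/12.16 = 1.4232
Sum = 9.948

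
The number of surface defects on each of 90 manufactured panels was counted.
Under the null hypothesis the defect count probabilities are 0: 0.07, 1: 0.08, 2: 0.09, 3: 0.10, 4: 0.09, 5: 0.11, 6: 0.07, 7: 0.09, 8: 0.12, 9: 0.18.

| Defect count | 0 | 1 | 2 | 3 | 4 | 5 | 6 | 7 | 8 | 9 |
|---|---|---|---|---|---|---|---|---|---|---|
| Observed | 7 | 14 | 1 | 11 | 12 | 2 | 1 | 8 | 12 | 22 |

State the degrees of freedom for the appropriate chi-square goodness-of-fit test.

9

There are k = 10 categories and no parameters were estimated from the data, so df = 10 − 1 = 9.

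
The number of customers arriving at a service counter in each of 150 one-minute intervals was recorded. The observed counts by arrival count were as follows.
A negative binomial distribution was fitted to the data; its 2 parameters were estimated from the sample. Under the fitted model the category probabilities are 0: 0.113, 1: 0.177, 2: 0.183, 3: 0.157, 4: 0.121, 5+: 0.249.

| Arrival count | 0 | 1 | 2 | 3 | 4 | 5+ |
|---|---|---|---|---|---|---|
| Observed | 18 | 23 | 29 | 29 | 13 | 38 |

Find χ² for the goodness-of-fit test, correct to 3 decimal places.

Expected counts E_i = n·p_i: 150×0.113 = 16.95, 150×0.177 = 26.55, 150×0.183 = 27.45, 150×0.157 = 23.55, 150×0.121 = 18.15, 150×0.249 = 37.35.
0: (18 − 16.95)²/16.95 = 1.1025/16.95 = 0.0650
1: (23 − 26.55)²/26.55 = 12.6025/26.55 = 0.4747
2: (29 − 27.45)²/27.45 = 2.4025/27.45 = 0.0875
3: (29 − 23.55)²/23.55 = 29.7025/23.55 = 1.2613
4: (13 − 18.15)²/18.15 = 26.5225/18.15 = 1.4613
5+: (38 − 37.35)²/37.35 = 0.4225/37.35 = 0.0113
Sum = 3.361

3.361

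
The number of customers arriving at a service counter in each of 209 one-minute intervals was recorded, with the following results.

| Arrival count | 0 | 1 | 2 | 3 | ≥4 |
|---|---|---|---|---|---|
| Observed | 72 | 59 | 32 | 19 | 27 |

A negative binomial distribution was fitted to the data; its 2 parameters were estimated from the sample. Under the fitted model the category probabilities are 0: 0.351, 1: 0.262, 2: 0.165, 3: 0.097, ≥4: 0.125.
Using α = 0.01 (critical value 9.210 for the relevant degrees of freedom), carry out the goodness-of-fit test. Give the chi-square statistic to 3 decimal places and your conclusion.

0.642; do not reject

Expected counts E_i = n·p_i: 209×0.351 = 73.359, 209×0.262 = 54.758, 209×0.165 = 34.485, 209×0.097 = 20.273, 209×0.125 = 26.125.
0: (72 − 73.359)²/73.359 = 1.846881/73.359 = 0.0252
1: (59 − 54.758)²/54.758 = 17.994564/54.758 = 0.3286
2: (32 − 34.485)²/34.485 = 6.175225/34.485 = 0.1791
3: (19 − 20.273)²/20.273 = 1.620529/20.273 = 0.0799
≥4: (27 − 26.125)²/26.125 = 0.765625/26.125 = 0.0293
Sum = 0.642
df = 2. Since 0.642 < 9.210, we do not reject H₀.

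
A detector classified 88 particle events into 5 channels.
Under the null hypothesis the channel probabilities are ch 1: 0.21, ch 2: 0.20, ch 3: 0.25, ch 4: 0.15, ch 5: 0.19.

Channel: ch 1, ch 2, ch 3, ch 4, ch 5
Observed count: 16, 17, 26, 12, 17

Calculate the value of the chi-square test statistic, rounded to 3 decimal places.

Expected counts E_i = n·p_i: 88×0.21 = 18.48, 88×0.20 = 17.6, 88×0.25 = 22, 88×0.15 = 13.2, 88×0.19 = 16.72.
χ² = (16−18.48)²/18.48 + (17−17.6)²/17.6 + (26−22)²/22 + (12−13.2)²/13.2 + (17−16.72)²/16.72
   = 0.3328 + 0.0205 + 0.7273 + 0.1091 + 0.0047
Sum = 1.194

1.194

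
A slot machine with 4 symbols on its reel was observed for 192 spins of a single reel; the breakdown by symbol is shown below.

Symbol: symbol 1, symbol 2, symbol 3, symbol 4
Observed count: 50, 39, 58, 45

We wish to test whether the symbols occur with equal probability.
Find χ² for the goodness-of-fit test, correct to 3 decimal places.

4.042

Expected count for each of the 4 categories: 192/4 = 48.
χ² = (50−48)²/48 + (39−48)²/48 + (58−48)²/48 + (45−48)²/48
   = 0.0833 + 1.6875 + 2.0833 + 0.1875
Sum = 4.042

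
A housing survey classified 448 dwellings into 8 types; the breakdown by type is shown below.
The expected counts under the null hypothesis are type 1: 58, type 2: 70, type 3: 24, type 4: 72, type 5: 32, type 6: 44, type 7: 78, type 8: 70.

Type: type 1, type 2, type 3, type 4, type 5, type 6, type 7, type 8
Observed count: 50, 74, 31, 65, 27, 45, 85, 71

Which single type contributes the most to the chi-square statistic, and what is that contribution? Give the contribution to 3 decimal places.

cat         O        E   (O−E)²/E
type 1     50       58     1.1034
type 2     74       70     0.2286
type 3     31       24     2.0417
type 4     65       72     0.6806
type 5     27       32     0.7813
type 6     45       44     0.0227
type 7     85       78     0.6282
type 8     71       70     0.0143
The largest term is for type 3: 2.042.

type 3, 2.042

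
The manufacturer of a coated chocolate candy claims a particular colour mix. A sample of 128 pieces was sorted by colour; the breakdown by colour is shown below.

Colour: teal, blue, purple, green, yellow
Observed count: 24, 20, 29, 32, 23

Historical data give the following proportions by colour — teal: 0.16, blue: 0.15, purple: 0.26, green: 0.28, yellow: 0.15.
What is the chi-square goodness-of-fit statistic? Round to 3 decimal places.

2.352

Expected counts E_i = n·p_i: 128×0.16 = 20.48, 128×0.15 = 19.2, 128×0.26 = 33.28, 128×0.28 = 35.84, 128×0.15 = 19.2.
teal: (24 − 20.48)²/20.48 = 12.3904/20.48 = 0.6050
blue: (20 − 19.2)²/19.2 = 0.64/19.2 = 0.0333
purple: (29 − 33.28)²/33.28 = 18.3184/33.28 = 0.5504
green: (32 − 35.84)²/35.84 = 14.7456/35.84 = 0.4114
yellow: (23 − 19.2)²/19.2 = 14.44/19.2 = 0.7521
Sum = 2.352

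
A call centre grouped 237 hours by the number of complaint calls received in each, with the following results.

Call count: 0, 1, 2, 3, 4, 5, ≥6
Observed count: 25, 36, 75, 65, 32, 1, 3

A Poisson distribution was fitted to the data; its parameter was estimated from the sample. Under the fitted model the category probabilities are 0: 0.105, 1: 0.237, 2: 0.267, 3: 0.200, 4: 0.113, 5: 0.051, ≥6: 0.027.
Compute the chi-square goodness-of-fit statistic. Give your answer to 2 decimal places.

Expected counts E_i = n·p_i: 237×0.105 = 24.885, 237×0.237 = 56.169, 237×0.267 = 63.279, 237×0.200 = 47.4, 237×0.113 = 26.781, 237×0.051 = 12.087, 237×0.027 = 6.399.
0: (25 − 24.885)²/24.885 = 0.013225/24.885 = 0.001
1: (36 − 56.169)²/56.169 = 406.788561/56.169 = 7.242
2: (75 − 63.279)²/63.279 = 137.381841/63.279 = 2.171
3: (65 − 47.4)²/47.4 = 309.76/47.4 = 6.535
4: (32 − 26.781)²/26.781 = 27.237961/26.781 = 1.017
5: (1 − 12.087)²/12.087 = 122.921569/12.087 = 10.170
≥6: (3 − 6.399)²/6.399 = 11.553201/6.399 = 1.805
Sum = 28.94

28.94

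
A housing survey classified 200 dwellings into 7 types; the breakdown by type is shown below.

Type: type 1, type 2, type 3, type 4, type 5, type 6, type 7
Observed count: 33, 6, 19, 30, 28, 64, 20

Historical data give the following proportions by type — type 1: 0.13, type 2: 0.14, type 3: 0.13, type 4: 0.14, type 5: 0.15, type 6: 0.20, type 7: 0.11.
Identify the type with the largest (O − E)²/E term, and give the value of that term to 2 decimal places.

type 2, 17.29

Expected counts E_i = n·p_i: 200×0.13 = 26, 200×0.14 = 28, 200×0.13 = 26, 200×0.14 = 28, 200×0.15 = 30, 200×0.20 = 40, 200×0.11 = 22.
cat         O        E   (O−E)²/E
type 1     33       26      1.885
type 2      6       28     17.286
type 3     19       26      1.885
type 4     30       28      0.143
type 5     28       30      0.133
type 6     64       40     14.400
type 7     20       22      0.182
The largest term is for type 2: 17.29.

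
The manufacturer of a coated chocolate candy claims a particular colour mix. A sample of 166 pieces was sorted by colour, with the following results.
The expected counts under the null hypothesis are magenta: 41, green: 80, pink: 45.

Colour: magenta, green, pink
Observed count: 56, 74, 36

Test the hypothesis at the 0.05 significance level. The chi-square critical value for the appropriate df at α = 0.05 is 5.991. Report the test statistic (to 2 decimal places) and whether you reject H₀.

χ² = (56−41)²/41 + (74−80)²/80 + (36−45)²/45
   = 5.488 + 0.450 + 1.800
Sum = 7.74
df = 2. Since 7.74 > 5.991, we reject H₀.

7.74; reject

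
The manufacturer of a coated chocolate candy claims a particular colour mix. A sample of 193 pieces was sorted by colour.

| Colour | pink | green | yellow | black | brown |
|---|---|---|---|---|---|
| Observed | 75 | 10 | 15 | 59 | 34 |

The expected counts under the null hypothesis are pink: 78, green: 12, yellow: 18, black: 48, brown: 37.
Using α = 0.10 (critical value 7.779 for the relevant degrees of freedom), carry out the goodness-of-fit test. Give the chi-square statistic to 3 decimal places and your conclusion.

cat         O        E   (O−E)²/E
pink       75       78     0.1154
green      10       12     0.3333
yellow     15       18     0.5000
black      59       48     2.5208
brown      34       37     0.2432
Sum = 3.713
df = 4. Since 3.713 < 7.779, we do not reject H₀.

3.713; do not reject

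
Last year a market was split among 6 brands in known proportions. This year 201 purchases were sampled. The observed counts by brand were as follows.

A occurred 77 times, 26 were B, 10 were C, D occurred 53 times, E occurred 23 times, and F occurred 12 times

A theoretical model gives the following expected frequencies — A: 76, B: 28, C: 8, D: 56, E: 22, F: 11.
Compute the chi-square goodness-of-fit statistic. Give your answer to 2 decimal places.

χ² = (77−76)²/76 + (26−28)²/28 + (10−8)²/8 + (53−56)²/56 + (23−22)²/22 + (12−11)²/11
   = 0.013 + 0.143 + 0.500 + 0.161 + 0.045 + 0.091
Sum = 0.95

0.95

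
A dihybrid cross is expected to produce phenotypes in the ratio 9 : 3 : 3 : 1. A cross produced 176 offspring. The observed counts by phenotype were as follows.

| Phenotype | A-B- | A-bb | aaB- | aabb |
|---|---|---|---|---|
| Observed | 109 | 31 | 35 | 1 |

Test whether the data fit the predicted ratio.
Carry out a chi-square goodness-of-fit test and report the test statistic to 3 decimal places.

Ratio total = 16. Expected counts: 176×9/16 = 99, 176×3/16 = 33, 176×3/16 = 33, 176×1/16 = 11.
A-B-: (109 − 99)²/99 = 100/99 = 1.0101
A-bb: (31 − 33)²/33 = 4/33 = 0.1212
aaB-: (35 − 33)²/33 = 4/33 = 0.1212
aabb: (1 − 11)²/11 = 100/11 = 9.0909
Sum = 10.343

10.343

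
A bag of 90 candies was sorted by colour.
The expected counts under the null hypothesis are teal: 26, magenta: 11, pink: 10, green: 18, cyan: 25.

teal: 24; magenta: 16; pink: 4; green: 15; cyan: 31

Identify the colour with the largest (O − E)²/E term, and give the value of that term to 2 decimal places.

pink, 3.60

χ² = (24−26)²/26 + (16−11)²/11 + (4−10)²/10 + (15−18)²/18 + (31−25)²/25
   = 0.154 + 2.273 + 3.600 + 0.500 + 1.440
The largest term is for pink: 3.60.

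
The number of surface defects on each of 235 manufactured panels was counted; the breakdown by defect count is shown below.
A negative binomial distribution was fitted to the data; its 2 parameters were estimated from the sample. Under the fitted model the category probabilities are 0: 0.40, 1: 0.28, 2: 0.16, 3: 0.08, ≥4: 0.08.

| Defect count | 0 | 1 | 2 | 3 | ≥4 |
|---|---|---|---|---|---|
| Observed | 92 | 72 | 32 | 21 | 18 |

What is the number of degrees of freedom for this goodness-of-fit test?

2

There are k = 5 categories and 2 parameters estimated from the data, so df = 5 − 1 − 2 = 2.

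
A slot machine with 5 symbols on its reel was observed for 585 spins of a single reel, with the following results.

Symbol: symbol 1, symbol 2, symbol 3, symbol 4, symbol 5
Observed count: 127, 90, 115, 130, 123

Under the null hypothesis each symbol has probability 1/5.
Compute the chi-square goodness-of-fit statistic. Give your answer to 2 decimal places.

8.87

Expected count for each of the 5 categories: 585/5 = 117.
symbol 1: (127 − 117)²/117 = 100/117 = 0.855
symbol 2: (90 − 117)²/117 = 729/117 = 6.231
symbol 3: (115 − 117)²/117 = 4/117 = 0.034
symbol 4: (130 − 117)²/117 = 169/117 = 1.444
symbol 5: (123 − 117)²/117 = 36/117 = 0.308
Sum = 8.87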